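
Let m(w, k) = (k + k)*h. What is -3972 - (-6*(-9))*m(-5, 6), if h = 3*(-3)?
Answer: 1860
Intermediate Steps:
h = -9
m(w, k) = -18*k (m(w, k) = (k + k)*(-9) = (2*k)*(-9) = -18*k)
-3972 - (-6*(-9))*m(-5, 6) = -3972 - (-6*(-9))*(-18*6) = -3972 - 54*(-108) = -3972 - 1*(-5832) = -3972 + 5832 = 1860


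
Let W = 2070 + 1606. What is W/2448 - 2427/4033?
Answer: 2221003/2468196 ≈ 0.89985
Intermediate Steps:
W = 3676
W/2448 - 2427/4033 = 3676/2448 - 2427/4033 = 3676*(1/2448) - 2427*1/4033 = 919/612 - 2427/4033 = 2221003/2468196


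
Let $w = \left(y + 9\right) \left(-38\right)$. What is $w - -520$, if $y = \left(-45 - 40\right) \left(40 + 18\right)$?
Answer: $187518$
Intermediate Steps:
$y = -4930$ ($y = \left(-85\right) 58 = -4930$)
$w = 186998$ ($w = \left(-4930 + 9\right) \left(-38\right) = \left(-4921\right) \left(-38\right) = 186998$)
$w - -520 = 186998 - -520 = 186998 + 520 = 187518$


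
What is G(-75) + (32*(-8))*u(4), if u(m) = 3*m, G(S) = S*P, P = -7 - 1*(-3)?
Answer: -2772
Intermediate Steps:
P = -4 (P = -7 + 3 = -4)
G(S) = -4*S (G(S) = S*(-4) = -4*S)
G(-75) + (32*(-8))*u(4) = -4*(-75) + (32*(-8))*(3*4) = 300 - 256*12 = 300 - 3072 = -2772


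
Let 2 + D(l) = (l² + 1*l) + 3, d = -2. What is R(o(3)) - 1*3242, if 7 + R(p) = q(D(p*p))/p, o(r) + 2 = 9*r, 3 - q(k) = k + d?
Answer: -472471/25 ≈ -18899.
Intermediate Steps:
D(l) = 1 + l + l² (D(l) = -2 + ((l² + 1*l) + 3) = -2 + ((l² + l) + 3) = -2 + ((l + l²) + 3) = -2 + (3 + l + l²) = 1 + l + l²)
q(k) = 5 - k (q(k) = 3 - (k - 2) = 3 - (-2 + k) = 3 + (2 - k) = 5 - k)
o(r) = -2 + 9*r
R(p) = -7 + (4 - p² - p⁴)/p (R(p) = -7 + (5 - (1 + p*p + (p*p)²))/p = -7 + (5 - (1 + p² + (p²)²))/p = -7 + (5 - (1 + p² + p⁴))/p = -7 + (5 + (-1 - p² - p⁴))/p = -7 + (4 - p² - p⁴)/p)
R(o(3)) - 1*3242 = (-7 - (-2 + 9*3) - (-2 + 9*3)³ + 4/(-2 + 9*3)) - 1*3242 = (-7 - (-2 + 27) - (-2 + 27)³ + 4/(-2 + 27)) - 3242 = (-7 - 1*25 - 1*25³ + 4/25) - 3242 = (-7 - 25 - 1*15625 + 4*(1/25)) - 3242 = (-7 - 25 - 15625 + 4/25) - 3242 = -391421/25 - 3242 = -472471/25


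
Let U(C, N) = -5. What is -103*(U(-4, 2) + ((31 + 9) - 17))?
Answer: -1854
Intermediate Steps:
-103*(U(-4, 2) + ((31 + 9) - 17)) = -103*(-5 + ((31 + 9) - 17)) = -103*(-5 + (40 - 17)) = -103*(-5 + 23) = -103*18 = -1854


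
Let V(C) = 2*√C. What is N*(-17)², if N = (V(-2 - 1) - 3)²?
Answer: -867 - 3468*I*√3 ≈ -867.0 - 6006.8*I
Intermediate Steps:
N = (-3 + 2*I*√3)² (N = (2*√(-2 - 1) - 3)² = (2*√(-3) - 3)² = (2*(I*√3) - 3)² = (2*I*√3 - 3)² = (-3 + 2*I*√3)² ≈ -3.0 - 20.785*I)
N*(-17)² = (3 - 2*I*√3)²*(-17)² = (3 - 2*I*√3)²*289 = 289*(3 - 2*I*√3)²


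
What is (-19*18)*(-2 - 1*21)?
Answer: 7866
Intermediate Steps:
(-19*18)*(-2 - 1*21) = -342*(-2 - 21) = -342*(-23) = 7866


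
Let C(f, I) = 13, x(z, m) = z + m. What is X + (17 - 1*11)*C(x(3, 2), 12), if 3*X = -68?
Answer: 166/3 ≈ 55.333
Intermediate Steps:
x(z, m) = m + z
X = -68/3 (X = (⅓)*(-68) = -68/3 ≈ -22.667)
X + (17 - 1*11)*C(x(3, 2), 12) = -68/3 + (17 - 1*11)*13 = -68/3 + (17 - 11)*13 = -68/3 + 6*13 = -68/3 + 78 = 166/3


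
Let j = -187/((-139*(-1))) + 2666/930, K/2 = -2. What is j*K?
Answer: -12688/2085 ≈ -6.0854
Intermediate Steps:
K = -4 (K = 2*(-2) = -4)
j = 3172/2085 (j = -187/139 + 2666*(1/930) = -187*1/139 + 43/15 = -187/139 + 43/15 = 3172/2085 ≈ 1.5213)
j*K = (3172/2085)*(-4) = -12688/2085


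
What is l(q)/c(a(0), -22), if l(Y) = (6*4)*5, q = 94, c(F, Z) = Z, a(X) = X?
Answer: -60/11 ≈ -5.4545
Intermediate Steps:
l(Y) = 120 (l(Y) = 24*5 = 120)
l(q)/c(a(0), -22) = 120/(-22) = 120*(-1/22) = -60/11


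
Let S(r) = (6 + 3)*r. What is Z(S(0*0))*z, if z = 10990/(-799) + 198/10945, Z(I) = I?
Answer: 0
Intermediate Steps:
S(r) = 9*r
z = -10920668/795005 (z = 10990*(-1/799) + 198*(1/10945) = -10990/799 + 18/995 = -10920668/795005 ≈ -13.737)
Z(S(0*0))*z = (9*(0*0))*(-10920668/795005) = (9*0)*(-10920668/795005) = 0*(-10920668/795005) = 0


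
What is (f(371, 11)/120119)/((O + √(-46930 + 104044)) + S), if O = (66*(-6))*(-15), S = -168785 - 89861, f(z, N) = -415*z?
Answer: 2779134235/547916515015237 + 65985*√6346/1095833030030474 ≈ 5.0770e-6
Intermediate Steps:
S = -258646
O = 5940 (O = -396*(-15) = 5940)
(f(371, 11)/120119)/((O + √(-46930 + 104044)) + S) = (-415*371/120119)/((5940 + √(-46930 + 104044)) - 258646) = (-153965*1/120119)/((5940 + √57114) - 258646) = -153965/(120119*((5940 + 3*√6346) - 258646)) = -153965/(120119*(-252706 + 3*√6346))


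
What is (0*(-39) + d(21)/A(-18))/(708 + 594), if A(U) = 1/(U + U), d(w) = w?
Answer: -18/31 ≈ -0.58065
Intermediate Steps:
A(U) = 1/(2*U)
(0*(-39) + d(21)/A(-18))/(708 + 594) = (0*(-39) + 21/(((1/2)/(-18))))/(708 + 594) = (0 + 21/(((1/2)*(-1/18))))/1302 = (0 + 21/(-1/36))/1302 = (0 + 21*(-36))/1302 = (0 - 756)/1302 = (1/1302)*(-756) = -18/31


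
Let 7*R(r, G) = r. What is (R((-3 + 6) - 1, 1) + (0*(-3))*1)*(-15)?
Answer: -30/7 ≈ -4.2857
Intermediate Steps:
R(r, G) = r/7
(R((-3 + 6) - 1, 1) + (0*(-3))*1)*(-15) = (((-3 + 6) - 1)/7 + (0*(-3))*1)*(-15) = ((3 - 1)/7 + 0*1)*(-15) = ((⅐)*2 + 0)*(-15) = (2/7 + 0)*(-15) = (2/7)*(-15) = -30/7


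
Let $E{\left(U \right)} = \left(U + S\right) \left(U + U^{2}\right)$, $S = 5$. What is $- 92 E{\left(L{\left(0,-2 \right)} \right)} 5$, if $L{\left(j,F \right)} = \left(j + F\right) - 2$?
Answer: $-5520$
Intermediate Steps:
$L{\left(j,F \right)} = -2 + F + j$ ($L{\left(j,F \right)} = \left(F + j\right) - 2 = -2 + F + j$)
$E{\left(U \right)} = \left(5 + U\right) \left(U + U^{2}\right)$ ($E{\left(U \right)} = \left(U + 5\right) \left(U + U^{2}\right) = \left(5 + U\right) \left(U + U^{2}\right)$)
$- 92 E{\left(L{\left(0,-2 \right)} \right)} 5 = - 92 \left(-2 - 2 + 0\right) \left(5 + \left(-2 - 2 + 0\right)^{2} + 6 \left(-2 - 2 + 0\right)\right) 5 = - 92 - 4 \left(5 + \left(-4\right)^{2} + 6 \left(-4\right)\right) 5 = - 92 - 4 \left(5 + 16 - 24\right) 5 = - 92 \left(-4\right) \left(-3\right) 5 = - 92 \cdot 12 \cdot 5 = \left(-92\right) 60 = -5520$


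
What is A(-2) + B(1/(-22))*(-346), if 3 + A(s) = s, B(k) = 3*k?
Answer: 464/11 ≈ 42.182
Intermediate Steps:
A(s) = -3 + s
A(-2) + B(1/(-22))*(-346) = (-3 - 2) + (3/(-22))*(-346) = -5 + (3*(-1/22))*(-346) = -5 - 3/22*(-346) = -5 + 519/11 = 464/11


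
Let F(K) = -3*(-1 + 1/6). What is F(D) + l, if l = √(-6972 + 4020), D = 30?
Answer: 5/2 + 6*I*√82 ≈ 2.5 + 54.332*I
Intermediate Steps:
F(K) = 5/2 (F(K) = -3*(-1 + ⅙) = -3*(-⅚) = 5/2)
l = 6*I*√82 (l = √(-2952) = 6*I*√82 ≈ 54.332*I)
F(D) + l = 5/2 + 6*I*√82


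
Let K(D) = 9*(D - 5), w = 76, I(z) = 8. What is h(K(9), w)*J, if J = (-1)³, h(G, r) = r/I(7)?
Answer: -19/2 ≈ -9.5000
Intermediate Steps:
K(D) = -45 + 9*D (K(D) = 9*(-5 + D) = -45 + 9*D)
h(G, r) = r/8
J = -1
h(K(9), w)*J = ((⅛)*76)*(-1) = (19/2)*(-1) = -19/2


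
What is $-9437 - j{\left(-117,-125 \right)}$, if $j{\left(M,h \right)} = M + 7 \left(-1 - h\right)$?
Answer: $-10188$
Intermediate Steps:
$j{\left(M,h \right)} = -7 + M - 7 h$ ($j{\left(M,h \right)} = M - \left(7 + 7 h\right) = -7 + M - 7 h$)
$-9437 - j{\left(-117,-125 \right)} = -9437 - \left(-7 - 117 - -875\right) = -9437 - \left(-7 - 117 + 875\right) = -9437 - 751 = -10188$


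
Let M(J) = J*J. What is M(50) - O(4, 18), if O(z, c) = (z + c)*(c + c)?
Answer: 1708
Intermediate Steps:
O(z, c) = 2*c*(c + z) (O(z, c) = (c + z)*(2*c) = 2*c*(c + z))
M(J) = J**2
M(50) - O(4, 18) = 50**2 - 2*18*(18 + 4) = 2500 - 2*18*22 = 2500 - 1*792 = 2500 - 792 = 1708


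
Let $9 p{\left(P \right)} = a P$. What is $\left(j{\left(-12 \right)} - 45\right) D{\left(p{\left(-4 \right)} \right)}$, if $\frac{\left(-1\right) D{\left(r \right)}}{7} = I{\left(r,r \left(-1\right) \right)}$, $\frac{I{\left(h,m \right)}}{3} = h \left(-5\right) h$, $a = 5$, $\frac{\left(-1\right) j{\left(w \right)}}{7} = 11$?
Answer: $- \frac{1708000}{27} \approx -63259.0$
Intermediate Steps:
$j{\left(w \right)} = -77$ ($j{\left(w \right)} = \left(-7\right) 11 = -77$)
$I{\left(h,m \right)} = - 15 h^{2}$ ($I{\left(h,m \right)} = 3 h \left(-5\right) h = 3 - 5 h h = 3 \left(- 5 h^{2}\right) = - 15 h^{2}$)
$p{\left(P \right)} = \frac{5 P}{9}$
$D{\left(r \right)} = 105 r^{2}$ ($D{\left(r \right)} = - 7 \left(- 15 r^{2}\right) = 105 r^{2}$)
$\left(j{\left(-12 \right)} - 45\right) D{\left(p{\left(-4 \right)} \right)} = \left(-77 - 45\right) 105 \left(\frac{5}{9} \left(-4\right)\right)^{2} = - 122 \cdot 105 \left(- \frac{20}{9}\right)^{2} = - 122 \cdot 105 \cdot \frac{400}{81} = \left(-122\right) \frac{14000}{27} = - \frac{1708000}{27}$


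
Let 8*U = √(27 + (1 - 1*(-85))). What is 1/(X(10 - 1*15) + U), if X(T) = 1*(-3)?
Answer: -192/463 - 8*√113/463 ≈ -0.59836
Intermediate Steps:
X(T) = -3
U = √113/8 (U = √(27 + (1 - 1*(-85)))/8 = √(27 + (1 + 85))/8 = √(27 + 86)/8 = √113/8 ≈ 1.3288)
1/(X(10 - 1*15) + U) = 1/(-3 + √113/8)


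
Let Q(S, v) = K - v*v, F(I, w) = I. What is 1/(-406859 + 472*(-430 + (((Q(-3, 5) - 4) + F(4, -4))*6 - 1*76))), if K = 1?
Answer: -1/713659 ≈ -1.4012e-6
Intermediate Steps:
Q(S, v) = 1 - v² (Q(S, v) = 1 - v*v = 1 - v²)
1/(-406859 + 472*(-430 + (((Q(-3, 5) - 4) + F(4, -4))*6 - 1*76))) = 1/(-406859 + 472*(-430 + ((((1 - 1*5²) - 4) + 4)*6 - 1*76))) = 1/(-406859 + 472*(-430 + ((((1 - 1*25) - 4) + 4)*6 - 76))) = 1/(-406859 + 472*(-430 + ((((1 - 25) - 4) + 4)*6 - 76))) = 1/(-406859 + 472*(-430 + (((-24 - 4) + 4)*6 - 76))) = 1/(-406859 + 472*(-430 + ((-28 + 4)*6 - 76))) = 1/(-406859 + 472*(-430 + (-24*6 - 76))) = 1/(-406859 + 472*(-430 + (-144 - 76))) = 1/(-406859 + 472*(-430 - 220)) = 1/(-406859 + 472*(-650)) = 1/(-406859 - 306800) = 1/(-713659) = -1/713659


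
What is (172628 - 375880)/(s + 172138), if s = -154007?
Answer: -203252/18131 ≈ -11.210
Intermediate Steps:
(172628 - 375880)/(s + 172138) = (172628 - 375880)/(-154007 + 172138) = -203252/18131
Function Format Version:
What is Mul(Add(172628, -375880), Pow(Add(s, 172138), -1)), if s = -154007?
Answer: Rational(-203252, 18131) ≈ -11.210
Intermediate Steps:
Mul(Add(172628, -375880), Pow(Add(s, 172138), -1)) = Mul(Add(172628, -375880), Pow(Add(-154007, 172138), -1)) = Mul(-203252, Pow(18131, -1)) = Mul(-203252, Rational(1, 18131)) = Rational(-203252, 18131)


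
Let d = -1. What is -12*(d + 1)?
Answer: 0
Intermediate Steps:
-12*(d + 1) = -12*(-1 + 1) = -12*0 = 0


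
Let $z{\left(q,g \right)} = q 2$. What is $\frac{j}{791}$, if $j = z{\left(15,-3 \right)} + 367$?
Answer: $\frac{397}{791} \approx 0.5019$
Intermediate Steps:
$z{\left(q,g \right)} = 2 q$
$j = 397$ ($j = 2 \cdot 15 + 367 = 30 + 367 = 397$)
$\frac{j}{791} = \frac{397}{791}$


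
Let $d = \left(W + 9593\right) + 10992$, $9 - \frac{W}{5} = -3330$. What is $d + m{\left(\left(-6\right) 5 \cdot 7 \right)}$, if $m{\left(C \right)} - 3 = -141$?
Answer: $37142$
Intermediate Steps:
$W = 16695$ ($W = 45 - -16650 = 45 + 16650 = 16695$)
$m{\left(C \right)} = -138$ ($m{\left(C \right)} = 3 - 141 = -138$)
$d = 37280$ ($d = \left(16695 + 9593\right) + 10992 = 26288 + 10992 = 37280$)
$d + m{\left(\left(-6\right) 5 \cdot 7 \right)} = 37280 - 138 = 37142$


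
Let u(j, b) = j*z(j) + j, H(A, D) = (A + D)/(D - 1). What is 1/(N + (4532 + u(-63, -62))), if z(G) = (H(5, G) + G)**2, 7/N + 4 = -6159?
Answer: -6310912/1504748170901 ≈ -4.1940e-6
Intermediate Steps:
N = -7/6163 (N = 7/(-4 - 6159) = 7/(-6163) = 7*(-1/6163) = -7/6163 ≈ -0.0011358)
H(A, D) = (A + D)/(-1 + D)
z(G) = (G + (5 + G)/(-1 + G))**2 (z(G) = ((5 + G)/(-1 + G) + G)**2 = (G + (5 + G)/(-1 + G))**2)
u(j, b) = j + j*(5 + j**2)**2/(-1 + j)**2 (u(j, b) = j*((5 + j**2)**2/(-1 + j)**2) + j = j*(5 + j**2)**2/(-1 + j)**2 + j = j + j*(5 + j**2)**2/(-1 + j)**2)
1/(N + (4532 + u(-63, -62))) = 1/(-7/6163 + (4532 + (-63 - 63*(5 + (-63)**2)**2/(-1 - 63)**2))) = 1/(-7/6163 + (4532 + (-63 - 63*(5 + 3969)**2/(-64)**2))) = 1/(-7/6163 + (4532 + (-63 - 63*1/4096*3974**2))) = 1/(-7/6163 + (4532 + (-63 - 63*1/4096*15792676))) = 1/(-7/6163 + (4532 + (-63 - 248734647/1024))) = 1/(-7/6163 + (4532 - 248799159/1024)) = 1/(-7/6163 - 244158391/1024) = 1/(-1504748170901/6310912) = -6310912/1504748170901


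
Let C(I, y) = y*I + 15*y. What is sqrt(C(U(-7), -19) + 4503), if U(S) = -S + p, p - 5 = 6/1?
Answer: 2*sqrt(969) ≈ 62.258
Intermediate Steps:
p = 11 (p = 5 + 6/1 = 5 + 6*1 = 5 + 6 = 11)
U(S) = 11 - S (U(S) = -S + 11 = 11 - S)
C(I, y) = 15*y + I*y (C(I, y) = I*y + 15*y = 15*y + I*y)
sqrt(C(U(-7), -19) + 4503) = sqrt(-19*(15 + (11 - 1*(-7))) + 4503) = sqrt(-19*(15 + (11 + 7)) + 4503) = sqrt(-19*(15 + 18) + 4503) = sqrt(-19*33 + 4503) = sqrt(-627 + 4503) = sqrt(3876) = 2*sqrt(969)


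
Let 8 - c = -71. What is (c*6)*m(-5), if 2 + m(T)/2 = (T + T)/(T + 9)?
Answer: -4266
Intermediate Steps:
c = 79 (c = 8 - 1*(-71) = 8 + 71 = 79)
m(T) = -4 + 4*T/(9 + T) (m(T) = -4 + 2*((T + T)/(T + 9)) = -4 + 2*((2*T)/(9 + T)) = -4 + 2*(2*T/(9 + T)) = -4 + 4*T/(9 + T))
(c*6)*m(-5) = (79*6)*(-36/(9 - 5)) = 474*(-36/4) = 474*(-36*1/4) = 474*(-9) = -4266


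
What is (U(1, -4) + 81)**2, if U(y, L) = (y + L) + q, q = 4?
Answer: 6724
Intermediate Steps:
U(y, L) = 4 + L + y (U(y, L) = (y + L) + 4 = (L + y) + 4 = 4 + L + y)
(U(1, -4) + 81)**2 = ((4 - 4 + 1) + 81)**2 = (1 + 81)**2 = 82**2 = 6724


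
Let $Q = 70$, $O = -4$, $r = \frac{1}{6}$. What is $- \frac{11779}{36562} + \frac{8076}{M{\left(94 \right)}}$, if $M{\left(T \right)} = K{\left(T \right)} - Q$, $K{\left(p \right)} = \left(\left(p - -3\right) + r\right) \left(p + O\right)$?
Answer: $\frac{193091887}{317175350} \approx 0.60879$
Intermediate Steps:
$r = \frac{1}{6} \approx 0.16667$
$K{\left(p \right)} = \left(-4 + p\right) \left(\frac{19}{6} + p\right)$ ($K{\left(p \right)} = \left(\left(p - -3\right) + \frac{1}{6}\right) \left(p - 4\right) = \left(\left(p + 3\right) + \frac{1}{6}\right) \left(-4 + p\right) = \left(\left(3 + p\right) + \frac{1}{6}\right) \left(-4 + p\right) = \left(\frac{19}{6} + p\right) \left(-4 + p\right) = \left(-4 + p\right) \left(\frac{19}{6} + p\right)$)
$M{\left(T \right)} = - \frac{248}{3} + T^{2} - \frac{5 T}{6}$ ($M{\left(T \right)} = \left(- \frac{38}{3} + T^{2} - \frac{5 T}{6}\right) - 70 = - \frac{248}{3} + T^{2} - \frac{5 T}{6}$)
$- \frac{11779}{36562} + \frac{8076}{M{\left(94 \right)}} = - \frac{11779}{36562} + \frac{8076}{- \frac{248}{3} + 94^{2} - \frac{235}{3}} = \left(-11779\right) \frac{1}{36562} + \frac{8076}{- \frac{248}{3} + 8836 - \frac{235}{3}} = - \frac{11779}{36562} + \frac{8076}{8675} = \frac{193091887}{317175350}$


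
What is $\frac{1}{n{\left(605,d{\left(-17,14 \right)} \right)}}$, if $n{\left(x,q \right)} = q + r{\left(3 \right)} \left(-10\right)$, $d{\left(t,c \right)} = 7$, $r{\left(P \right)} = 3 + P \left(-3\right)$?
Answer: $\frac{1}{67} \approx 0.014925$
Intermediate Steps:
$r{\left(P \right)} = 3 - 3 P$
$n{\left(x,q \right)} = 60 + q$ ($n{\left(x,q \right)} = q + \left(3 - 9\right) \left(-10\right) = q - -60 = q + 60 = 60 + q$)
$\frac{1}{n{\left(605,d{\left(-17,14 \right)} \right)}} = \frac{1}{60 + 7} = \frac{1}{67}$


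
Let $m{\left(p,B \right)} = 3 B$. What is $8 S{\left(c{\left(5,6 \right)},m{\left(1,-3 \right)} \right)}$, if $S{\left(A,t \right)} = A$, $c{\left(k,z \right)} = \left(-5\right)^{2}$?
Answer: $200$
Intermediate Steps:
$c{\left(k,z \right)} = 25$
$8 S{\left(c{\left(5,6 \right)},m{\left(1,-3 \right)} \right)} = 8 \cdot 25 = 200$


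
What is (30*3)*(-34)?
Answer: -3060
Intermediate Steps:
(30*3)*(-34) = 90*(-34) = -3060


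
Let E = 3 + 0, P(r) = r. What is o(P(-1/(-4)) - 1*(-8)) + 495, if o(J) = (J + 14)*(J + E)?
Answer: 11925/16 ≈ 745.31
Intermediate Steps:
E = 3
o(J) = (3 + J)*(14 + J) (o(J) = (J + 14)*(J + 3) = (14 + J)*(3 + J) = (3 + J)*(14 + J))
o(P(-1/(-4)) - 1*(-8)) + 495 = (42 + (-1/(-4) - 1*(-8))² + 17*(-1/(-4) - 1*(-8))) + 495 = (42 + (-1*(-¼) + 8)² + 17*(-1*(-¼) + 8)) + 495 = (42 + (¼ + 8)² + 17*(¼ + 8)) + 495 = (42 + (33/4)² + 17*(33/4)) + 495 = (42 + 1089/16 + 561/4) + 495 = 4005/16 + 495 = 11925/16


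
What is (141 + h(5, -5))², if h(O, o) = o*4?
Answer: 14641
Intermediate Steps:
h(O, o) = 4*o
(141 + h(5, -5))² = (141 + 4*(-5))² = (141 - 20)² = 121² = 14641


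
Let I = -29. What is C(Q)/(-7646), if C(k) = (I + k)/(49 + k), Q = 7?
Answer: 11/214088 ≈ 5.1381e-5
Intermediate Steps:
C(k) = (-29 + k)/(49 + k)
C(Q)/(-7646) = ((-29 + 7)/(49 + 7))/(-7646) = (-22/56)*(-1/7646) = ((1/56)*(-22))*(-1/7646) = -11/28*(-1/7646) = 11/214088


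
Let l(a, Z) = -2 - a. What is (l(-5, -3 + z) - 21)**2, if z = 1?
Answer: 324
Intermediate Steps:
(l(-5, -3 + z) - 21)**2 = ((-2 - 1*(-5)) - 21)**2 = ((-2 + 5) - 21)**2 = (3 - 21)**2 = (-18)**2 = 324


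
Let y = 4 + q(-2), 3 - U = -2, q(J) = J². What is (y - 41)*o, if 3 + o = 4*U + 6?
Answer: -759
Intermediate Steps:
U = 5 (U = 3 - 1*(-2) = 3 + 2 = 5)
o = 23 (o = -3 + (4*5 + 6) = -3 + (20 + 6) = -3 + 26 = 23)
y = 8 (y = 4 + (-2)² = 4 + 4 = 8)
(y - 41)*o = (8 - 41)*23 = -33*23 = -759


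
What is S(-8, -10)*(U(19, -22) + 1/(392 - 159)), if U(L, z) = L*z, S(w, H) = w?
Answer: 779144/233 ≈ 3344.0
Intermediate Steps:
S(-8, -10)*(U(19, -22) + 1/(392 - 159)) = -8*(19*(-22) + 1/(392 - 159)) = -8*(-418 + 1/233) = -8*(-97393/233) = 779144/233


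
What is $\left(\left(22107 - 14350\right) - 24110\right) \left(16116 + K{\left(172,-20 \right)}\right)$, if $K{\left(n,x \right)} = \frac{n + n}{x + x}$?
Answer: $- \frac{1317021561}{5} \approx -2.634 \cdot 10^{8}$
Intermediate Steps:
$K{\left(n,x \right)} = \frac{n}{x}$ ($K{\left(n,x \right)} = \frac{2 n}{2 x} = 2 n \frac{1}{2 x} = \frac{n}{x}$)
$\left(\left(22107 - 14350\right) - 24110\right) \left(16116 + K{\left(172,-20 \right)}\right) = \left(\left(22107 - 14350\right) - 24110\right) \left(16116 + \frac{172}{-20}\right) = \left(\left(22107 - 14350\right) - 24110\right) \left(16116 + 172 \left(- \frac{1}{20}\right)\right) = \left(7757 - 24110\right) \left(16116 - \frac{43}{5}\right) = \left(-16353\right) \frac{80537}{5} = - \frac{1317021561}{5}$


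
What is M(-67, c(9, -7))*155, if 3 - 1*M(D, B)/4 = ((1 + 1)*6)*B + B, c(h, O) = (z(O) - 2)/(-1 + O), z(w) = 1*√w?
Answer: -155 + 2015*I*√7/2 ≈ -155.0 + 2665.6*I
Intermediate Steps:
z(w) = √w
c(h, O) = (-2 + √O)/(-1 + O) (c(h, O) = (√O - 2)/(-1 + O) = (-2 + √O)/(-1 + O))
M(D, B) = 12 - 52*B (M(D, B) = 12 - 4*(((1 + 1)*6)*B + B) = 12 - 4*((2*6)*B + B) = 12 - 4*(12*B + B) = 12 - 52*B)
M(-67, c(9, -7))*155 = (12 - 52*(-2 + √(-7))/(-1 - 7))*155 = (12 - 52*(-2 + I*√7)/(-8))*155 = (12 - (-13)*(-2 + I*√7)/2)*155 = (12 - 52*(¼ - I*√7/8))*155 = (12 + (-13 + 13*I*√7/2))*155 = (-1 + 13*I*√7/2)*155 = -155 + 2015*I*√7/2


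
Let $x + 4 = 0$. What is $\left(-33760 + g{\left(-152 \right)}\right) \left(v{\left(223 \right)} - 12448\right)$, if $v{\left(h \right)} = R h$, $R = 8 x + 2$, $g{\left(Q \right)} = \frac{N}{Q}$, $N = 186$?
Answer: $\frac{24552647357}{38} \approx 6.4612 \cdot 10^{8}$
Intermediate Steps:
$g{\left(Q \right)} = \frac{186}{Q}$
$x = -4$ ($x = -4 + 0 = -4$)
$R = -30$ ($R = 8 \left(-4\right) + 2 = -32 + 2 = -30$)
$v{\left(h \right)} = - 30 h$
$\left(-33760 + g{\left(-152 \right)}\right) \left(v{\left(223 \right)} - 12448\right) = \left(-33760 + \frac{186}{-152}\right) \left(\left(-30\right) 223 - 12448\right) = \left(-33760 + 186 \left(- \frac{1}{152}\right)\right) \left(-6690 - 12448\right) = \left(-33760 - \frac{93}{76}\right) \left(-19138\right) = \left(- \frac{2565853}{76}\right) \left(-19138\right) = \frac{24552647357}{38}$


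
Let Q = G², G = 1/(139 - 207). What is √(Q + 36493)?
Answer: √168743633/68 ≈ 191.03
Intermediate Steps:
G = -1/68 (G = 1/(-68) = -1/68 ≈ -0.014706)
Q = 1/4624 (Q = (-1/68)² = 1/4624 ≈ 0.00021626)
√(Q + 36493) = √(1/4624 + 36493) = √(168743633/4624) = √168743633/68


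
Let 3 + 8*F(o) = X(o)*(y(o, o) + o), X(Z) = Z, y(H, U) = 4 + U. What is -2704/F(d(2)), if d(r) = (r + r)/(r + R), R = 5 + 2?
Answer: 1752192/67 ≈ 26152.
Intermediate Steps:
R = 7
d(r) = 2*r/(7 + r) (d(r) = (r + r)/(r + 7) = (2*r)/(7 + r) = 2*r/(7 + r))
F(o) = -3/8 + o*(4 + 2*o)/8 (F(o) = -3/8 + (o*((4 + o) + o))/8 = -3/8 + (o*(4 + 2*o))/8 = -3/8 + o*(4 + 2*o)/8)
-2704/F(d(2)) = -2704/(-3/8 + (2*2/(7 + 2))²/8 + (2*2/(7 + 2))*(4 + 2*2/(7 + 2))/8) = -2704/(-3/8 + (2*2/9)²/8 + (2*2/9)*(4 + 2*2/9)/8) = -2704/(-3/8 + (2*2*(⅑))²/8 + (2*2*(⅑))*(4 + 2*2*(⅑))/8) = -2704/(-3/8 + (4/9)²/8 + (⅛)*(4/9)*(4 + 4/9)) = -2704/(-3/8 + (⅛)*(16/81) + (⅛)*(4/9)*(40/9)) = -2704/(-3/8 + 2/81 + 20/81) = -2704/(-67/648) = -2704*(-648/67) = 1752192/67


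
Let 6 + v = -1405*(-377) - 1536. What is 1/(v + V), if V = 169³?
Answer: 1/5354952 ≈ 1.8674e-7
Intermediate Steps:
V = 4826809
v = 528143 (v = -6 + (-1405*(-377) - 1536) = -6 + (529685 - 1536) = -6 + 528149 = 528143)
1/(v + V) = 1/(528143 + 4826809) = 1/5354952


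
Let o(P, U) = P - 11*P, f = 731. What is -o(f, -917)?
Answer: 7310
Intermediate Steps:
o(P, U) = -10*P
-o(f, -917) = -(-10)*731 = -1*(-7310) = 7310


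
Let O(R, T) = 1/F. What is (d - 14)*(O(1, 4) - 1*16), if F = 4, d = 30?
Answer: -252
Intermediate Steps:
O(R, T) = ¼ (O(R, T) = 1/4 = ¼)
(d - 14)*(O(1, 4) - 1*16) = (30 - 14)*(¼ - 1*16) = 16*(¼ - 16) = 16*(-63/4) = -252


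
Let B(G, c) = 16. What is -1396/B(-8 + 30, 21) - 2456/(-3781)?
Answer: -1309745/15124 ≈ -86.600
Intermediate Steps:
-1396/B(-8 + 30, 21) - 2456/(-3781) = -1396/16 - 2456/(-3781) = -1396*1/16 - 2456*(-1/3781) = -349/4 + 2456/3781 = -1309745/15124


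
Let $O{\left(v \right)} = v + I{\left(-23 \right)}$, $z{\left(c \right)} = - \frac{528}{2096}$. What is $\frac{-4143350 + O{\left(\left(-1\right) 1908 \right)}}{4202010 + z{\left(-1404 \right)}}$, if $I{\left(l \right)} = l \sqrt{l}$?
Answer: $- \frac{41771446}{42343329} - \frac{3013 i \sqrt{23}}{550463277} \approx -0.98649 - 2.625 \cdot 10^{-5} i$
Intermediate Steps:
$z{\left(c \right)} = - \frac{33}{131}$ ($z{\left(c \right)} = \left(-528\right) \frac{1}{2096} = - \frac{33}{131}$)
$I{\left(l \right)} = l^{\frac{3}{2}}$
$O{\left(v \right)} = v - 23 i \sqrt{23}$ ($O{\left(v \right)} = v + \left(-23\right)^{\frac{3}{2}} = v - 23 i \sqrt{23}$)
$\frac{-4143350 + O{\left(\left(-1\right) 1908 \right)}}{4202010 + z{\left(-1404 \right)}} = \frac{-4143350 - \left(1908 + 23 i \sqrt{23}\right)}{4202010 - \frac{33}{131}} = \frac{-4143350 - \left(1908 + 23 i \sqrt{23}\right)}{\frac{550463277}{131}} = \left(-4145258 - 23 i \sqrt{23}\right) \frac{131}{550463277} = - \frac{41771446}{42343329} - \frac{3013 i \sqrt{23}}{550463277}$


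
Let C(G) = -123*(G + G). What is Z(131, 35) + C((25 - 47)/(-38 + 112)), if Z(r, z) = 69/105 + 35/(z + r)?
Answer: 15908451/214970 ≈ 74.003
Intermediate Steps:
C(G) = -246*G
Z(r, z) = 23/35 + 35/(r + z) (Z(r, z) = 69*(1/105) + 35/(r + z) = 23/35 + 35/(r + z))
Z(131, 35) + C((25 - 47)/(-38 + 112)) = (1225 + 23*131 + 23*35)/(35*(131 + 35)) - 246*(25 - 47)/(-38 + 112) = (1/35)*(1225 + 3013 + 805)/166 - (-5412)/74 = (1/35)*(1/166)*5043 - (-5412)/74 = 5043/5810 - 246*(-11/37) = 5043/5810 + 2706/37 = 15908451/214970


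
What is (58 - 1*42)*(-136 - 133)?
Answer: -4304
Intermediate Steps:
(58 - 1*42)*(-136 - 133) = (58 - 42)*(-269) = 16*(-269) = -4304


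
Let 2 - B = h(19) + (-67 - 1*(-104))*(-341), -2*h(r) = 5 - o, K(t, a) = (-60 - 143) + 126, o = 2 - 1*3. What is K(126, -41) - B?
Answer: -12699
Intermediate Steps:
o = -1 (o = 2 - 3 = -1)
K(t, a) = -77 (K(t, a) = -203 + 126 = -77)
h(r) = -3 (h(r) = -(5 - 1*(-1))/2 = -(5 + 1)/2 = -1/2*6 = -3)
B = 12622 (B = 2 - (-3 + (-67 - 1*(-104))*(-341)) = 2 - (-3 + (-67 + 104)*(-341)) = 2 - (-3 + 37*(-341)) = 2 - (-3 - 12617) = 2 - 1*(-12620) = 2 + 12620 = 12622)
K(126, -41) - B = -77 - 1*12622 = -77 - 12622 = -12699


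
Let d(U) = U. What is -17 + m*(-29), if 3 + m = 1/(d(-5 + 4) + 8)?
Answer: 461/7 ≈ 65.857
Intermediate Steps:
m = -20/7 (m = -3 + 1/((-5 + 4) + 8) = -3 + 1/(-1 + 8) = -3 + 1/7 = -3 + ⅐ = -20/7 ≈ -2.8571)
-17 + m*(-29) = -17 - 20/7*(-29) = -17 + 580/7 = 461/7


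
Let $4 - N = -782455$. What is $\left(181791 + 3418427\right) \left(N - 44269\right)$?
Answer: $2657644925420$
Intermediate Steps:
$N = 782459$ ($N = 4 - -782455 = 4 + 782455 = 782459$)
$\left(181791 + 3418427\right) \left(N - 44269\right) = \left(181791 + 3418427\right) \left(782459 - 44269\right) = 3600218 \cdot 738190 = 2657644925420$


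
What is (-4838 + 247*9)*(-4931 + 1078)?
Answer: 10075595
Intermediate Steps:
(-4838 + 247*9)*(-4931 + 1078) = (-4838 + 2223)*(-3853) = -2615*(-3853) = 10075595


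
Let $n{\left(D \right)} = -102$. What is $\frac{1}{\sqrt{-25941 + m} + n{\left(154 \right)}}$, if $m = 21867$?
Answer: $- \frac{17}{2413} - \frac{i \sqrt{4074}}{14478} \approx -0.0070452 - 0.0044086 i$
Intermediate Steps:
$\frac{1}{\sqrt{-25941 + m} + n{\left(154 \right)}} = \frac{1}{\sqrt{-25941 + 21867} - 102} = \frac{1}{\sqrt{-4074} - 102} = \frac{1}{i \sqrt{4074} - 102} = \frac{1}{-102 + i \sqrt{4074}}$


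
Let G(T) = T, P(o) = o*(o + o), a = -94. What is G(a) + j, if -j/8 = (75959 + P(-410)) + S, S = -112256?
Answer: -2399318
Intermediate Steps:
P(o) = 2*o**2 (P(o) = o*(2*o) = 2*o**2)
j = -2399224 (j = -8*((75959 + 2*(-410)**2) - 112256) = -8*((75959 + 2*168100) - 112256) = -8*((75959 + 336200) - 112256) = -8*(412159 - 112256) = -8*299903 = -2399224)
G(a) + j = -94 - 2399224 = -2399318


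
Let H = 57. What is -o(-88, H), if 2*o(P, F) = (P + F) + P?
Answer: 119/2 ≈ 59.500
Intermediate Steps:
o(P, F) = P + F/2 (o(P, F) = ((P + F) + P)/2 = ((F + P) + P)/2 = (F + 2*P)/2 = P + F/2)
-o(-88, H) = -(-88 + (½)*57) = -(-88 + 57/2) = -1*(-119/2) = 119/2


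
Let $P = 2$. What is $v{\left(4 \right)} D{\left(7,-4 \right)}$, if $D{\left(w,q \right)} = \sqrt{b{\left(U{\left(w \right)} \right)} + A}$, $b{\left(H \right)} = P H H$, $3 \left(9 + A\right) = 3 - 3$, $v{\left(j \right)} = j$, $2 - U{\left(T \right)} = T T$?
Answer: $4 \sqrt{4409} \approx 265.6$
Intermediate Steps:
$U{\left(T \right)} = 2 - T^{2}$ ($U{\left(T \right)} = 2 - T T = 2 - T^{2}$)
$A = -9$ ($A = -9 + \frac{3 - 3}{3} = -9 + \frac{1}{3} \cdot 0 = -9 + 0 = -9$)
$b{\left(H \right)} = 2 H^{2}$ ($b{\left(H \right)} = 2 H H = 2 H^{2}$)
$D{\left(w,q \right)} = \sqrt{-9 + 2 \left(2 - w^{2}\right)^{2}}$ ($D{\left(w,q \right)} = \sqrt{2 \left(2 - w^{2}\right)^{2} - 9} = \sqrt{-9 + 2 \left(2 - w^{2}\right)^{2}}$)
$v{\left(4 \right)} D{\left(7,-4 \right)} = 4 \sqrt{-9 + 2 \left(-2 + 7^{2}\right)^{2}} = 4 \sqrt{-9 + 2 \left(-2 + 49\right)^{2}} = 4 \sqrt{-9 + 2 \cdot 47^{2}} = 4 \sqrt{-9 + 2 \cdot 2209} = 4 \sqrt{-9 + 4418} = 4 \sqrt{4409}$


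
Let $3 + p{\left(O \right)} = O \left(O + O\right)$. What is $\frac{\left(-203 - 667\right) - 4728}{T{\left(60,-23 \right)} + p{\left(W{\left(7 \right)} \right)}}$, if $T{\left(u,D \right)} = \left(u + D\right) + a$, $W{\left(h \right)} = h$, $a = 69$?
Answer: $- \frac{1866}{67} \approx -27.851$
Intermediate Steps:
$T{\left(u,D \right)} = 69 + D + u$ ($T{\left(u,D \right)} = \left(u + D\right) + 69 = \left(D + u\right) + 69 = 69 + D + u$)
$p{\left(O \right)} = -3 + 2 O^{2}$ ($p{\left(O \right)} = -3 + O \left(O + O\right) = -3 + O 2 O = -3 + 2 O^{2}$)
$\frac{\left(-203 - 667\right) - 4728}{T{\left(60,-23 \right)} + p{\left(W{\left(7 \right)} \right)}} = \frac{\left(-203 - 667\right) - 4728}{\left(69 - 23 + 60\right) - \left(3 - 2 \cdot 7^{2}\right)} = \frac{-870 - 4728}{106 + \left(-3 + 2 \cdot 49\right)} = - \frac{5598}{106 + \left(-3 + 98\right)} = - \frac{5598}{106 + 95} = - \frac{5598}{201} = \left(-5598\right) \frac{1}{201} = - \frac{1866}{67}$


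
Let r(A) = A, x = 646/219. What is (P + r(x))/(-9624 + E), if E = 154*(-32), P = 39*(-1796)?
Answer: 7669495/1593444 ≈ 4.8132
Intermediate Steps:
P = -70044
x = 646/219 (x = 646*(1/219) = 646/219 ≈ 2.9498)
E = -4928
(P + r(x))/(-9624 + E) = (-70044 + 646/219)/(-9624 - 4928) = -15338990/219/(-14552) = -15338990/219*(-1/14552) = 7669495/1593444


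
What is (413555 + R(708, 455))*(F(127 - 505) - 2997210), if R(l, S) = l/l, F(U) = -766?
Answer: -1239830962656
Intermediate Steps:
R(l, S) = 1
(413555 + R(708, 455))*(F(127 - 505) - 2997210) = (413555 + 1)*(-766 - 2997210) = 413556*(-2997976) = -1239830962656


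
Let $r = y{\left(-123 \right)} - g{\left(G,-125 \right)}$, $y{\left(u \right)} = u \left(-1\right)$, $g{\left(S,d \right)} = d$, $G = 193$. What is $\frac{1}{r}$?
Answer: $\frac{1}{248} \approx 0.0040323$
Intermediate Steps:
$y{\left(u \right)} = - u$
$r = 248$ ($r = \left(-1\right) \left(-123\right) - -125 = 123 + 125 = 248$)
$\frac{1}{r} = \frac{1}{248}$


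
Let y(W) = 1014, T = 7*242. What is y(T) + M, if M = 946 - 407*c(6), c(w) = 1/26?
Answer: 50553/26 ≈ 1944.3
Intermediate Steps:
T = 1694
c(w) = 1/26
M = 24189/26 (M = 946 - 407*1/26 = 946 - 407/26 = 24189/26 ≈ 930.35)
y(T) + M = 1014 + 24189/26 = 50553/26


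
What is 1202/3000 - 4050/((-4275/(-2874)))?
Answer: -77586581/28500 ≈ -2722.3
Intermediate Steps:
1202/3000 - 4050/((-4275/(-2874))) = 1202*(1/3000) - 4050/((-4275*(-1/2874))) = 601/1500 - 4050/1425/958 = 601/1500 - 4050*958/1425 = 601/1500 - 51732/19 = -77586581/28500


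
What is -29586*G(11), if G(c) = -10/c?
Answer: 295860/11 ≈ 26896.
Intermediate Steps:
-29586*G(11) = -(-295860)/11 = -29586*(-10/11) = 295860/11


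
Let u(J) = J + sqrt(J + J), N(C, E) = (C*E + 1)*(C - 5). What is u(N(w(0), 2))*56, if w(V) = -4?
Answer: 3528 + 168*sqrt(14) ≈ 4156.6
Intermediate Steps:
N(C, E) = (1 + C*E)*(-5 + C)
u(J) = J + sqrt(2)*sqrt(J) (u(J) = J + sqrt(2*J) = J + sqrt(2)*sqrt(J))
u(N(w(0), 2))*56 = ((-5 - 4 + 2*(-4)**2 - 5*(-4)*2) + sqrt(2)*sqrt(-5 - 4 + 2*(-4)**2 - 5*(-4)*2))*56 = ((-5 - 4 + 2*16 + 40) + sqrt(2)*sqrt(-5 - 4 + 2*16 + 40))*56 = ((-5 - 4 + 32 + 40) + sqrt(2)*sqrt(-5 - 4 + 32 + 40))*56 = (63 + sqrt(2)*sqrt(63))*56 = (63 + sqrt(2)*(3*sqrt(7)))*56 = (63 + 3*sqrt(14))*56 = 3528 + 168*sqrt(14)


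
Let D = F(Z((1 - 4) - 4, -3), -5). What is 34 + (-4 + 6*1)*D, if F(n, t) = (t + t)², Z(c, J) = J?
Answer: 234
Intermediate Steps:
F(n, t) = 4*t² (F(n, t) = (2*t)² = 4*t²)
D = 100 (D = 4*(-5)² = 4*25 = 100)
34 + (-4 + 6*1)*D = 34 + (-4 + 6*1)*100 = 34 + (-4 + 6)*100 = 34 + 2*100 = 34 + 200 = 234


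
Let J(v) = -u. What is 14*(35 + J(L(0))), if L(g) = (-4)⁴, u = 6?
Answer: 406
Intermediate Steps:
L(g) = 256
J(v) = -6 (J(v) = -1*6 = -6)
14*(35 + J(L(0))) = 14*(35 - 6) = 14*29 = 406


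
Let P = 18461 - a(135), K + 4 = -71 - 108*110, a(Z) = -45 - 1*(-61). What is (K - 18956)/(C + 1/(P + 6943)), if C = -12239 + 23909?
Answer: -784768468/296277961 ≈ -2.6488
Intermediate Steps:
a(Z) = 16 (a(Z) = -45 + 61 = 16)
C = 11670
K = -11955 (K = -4 + (-71 - 108*110) = -4 + (-71 - 11880) = -4 - 11951 = -11955)
P = 18445 (P = 18461 - 1*16 = 18461 - 16 = 18445)
(K - 18956)/(C + 1/(P + 6943)) = (-11955 - 18956)/(11670 + 1/(18445 + 6943)) = -30911/(11670 + 1/25388) = -30911/296277961/25388 = -30911*25388/296277961 = -784768468/296277961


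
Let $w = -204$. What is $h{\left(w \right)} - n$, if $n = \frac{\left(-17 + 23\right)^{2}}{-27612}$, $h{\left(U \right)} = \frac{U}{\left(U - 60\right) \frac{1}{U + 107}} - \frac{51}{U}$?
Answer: $- \frac{2521085}{33748} \approx -74.703$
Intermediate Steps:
$h{\left(U \right)} = - \frac{51}{U} + \frac{U \left(107 + U\right)}{-60 + U}$ ($h{\left(U \right)} = \frac{U}{\left(-60 + U\right) \frac{1}{107 + U}} - \frac{51}{U} = \frac{U}{\frac{1}{107 + U} \left(-60 + U\right)} - \frac{51}{U} = U \frac{107 + U}{-60 + U} - \frac{51}{U} = \frac{U \left(107 + U\right)}{-60 + U} - \frac{51}{U} = - \frac{51}{U} + \frac{U \left(107 + U\right)}{-60 + U}$)
$n = - \frac{1}{767}$ ($n = 6^{2} \left(- \frac{1}{27612}\right) = 36 \left(- \frac{1}{27612}\right) = - \frac{1}{767} \approx -0.0013038$)
$h{\left(w \right)} - n = \frac{3060 + \left(-204\right)^{3} - -10404 + 107 \left(-204\right)^{2}}{\left(-204\right) \left(-60 - 204\right)} - - \frac{1}{767} = - \frac{3060 - 8489664 + 10404 + 107 \cdot 41616}{204 \left(-264\right)} + \frac{1}{767} = \left(- \frac{1}{204}\right) \left(- \frac{1}{264}\right) \left(3060 - 8489664 + 10404 + 4452912\right) + \frac{1}{767} = \left(- \frac{1}{204}\right) \left(- \frac{1}{264}\right) \left(-4023288\right) + \frac{1}{767} = - \frac{3287}{44} + \frac{1}{767} = - \frac{2521085}{33748}$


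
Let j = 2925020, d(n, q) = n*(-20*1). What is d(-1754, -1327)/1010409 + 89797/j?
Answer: 193341398573/2955466533180 ≈ 0.065418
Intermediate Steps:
d(n, q) = -20*n (d(n, q) = n*(-20) = -20*n)
d(-1754, -1327)/1010409 + 89797/j = -20*(-1754)/1010409 + 89797/2925020 = 35080*(1/1010409) + 89797*(1/2925020) = 35080/1010409 + 89797/2925020 = 193341398573/2955466533180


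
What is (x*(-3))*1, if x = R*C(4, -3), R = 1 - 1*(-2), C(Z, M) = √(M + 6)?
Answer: -9*√3 ≈ -15.588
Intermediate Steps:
C(Z, M) = √(6 + M)
R = 3 (R = 1 + 2 = 3)
x = 3*√3 (x = 3*√(6 - 3) = 3*√3 ≈ 5.1962)
(x*(-3))*1 = ((3*√3)*(-3))*1 = -9*√3*1 = -9*√3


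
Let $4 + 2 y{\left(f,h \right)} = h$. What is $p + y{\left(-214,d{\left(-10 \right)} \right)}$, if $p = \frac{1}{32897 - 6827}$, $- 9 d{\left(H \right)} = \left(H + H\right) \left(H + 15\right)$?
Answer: $\frac{278083}{78210} \approx 3.5556$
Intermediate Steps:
$d{\left(H \right)} = - \frac{2 H \left(15 + H\right)}{9}$ ($d{\left(H \right)} = - \frac{\left(H + H\right) \left(H + 15\right)}{9} = - \frac{2 H \left(15 + H\right)}{9}$)
$y{\left(f,h \right)} = -2 + \frac{h}{2}$
$p = \frac{1}{26070} \approx 3.8358 \cdot 10^{-5}$
$p + y{\left(-214,d{\left(-10 \right)} \right)} = \frac{1}{26070} - \left(2 - \frac{\left(- \frac{2}{9}\right) \left(-10\right) \left(15 - 10\right)}{2}\right) = \frac{1}{26070} - \left(2 - \frac{\left(- \frac{2}{9}\right) \left(-10\right) 5}{2}\right) = \frac{1}{26070} + \left(-2 + \frac{1}{2} \cdot \frac{100}{9}\right) = \frac{1}{26070} + \left(-2 + \frac{50}{9}\right) = \frac{1}{26070} + \frac{32}{9} = \frac{278083}{78210}$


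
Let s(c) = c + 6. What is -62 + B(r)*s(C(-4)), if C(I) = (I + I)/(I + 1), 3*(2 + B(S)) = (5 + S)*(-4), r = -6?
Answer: -610/9 ≈ -67.778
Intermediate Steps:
B(S) = -26/3 - 4*S/3 (B(S) = -2 + ((5 + S)*(-4))/3 = -2 + (-20 - 4*S)/3 = -2 + (-20/3 - 4*S/3) = -26/3 - 4*S/3)
C(I) = 2*I/(1 + I) (C(I) = (2*I)/(1 + I) = 2*I/(1 + I))
s(c) = 6 + c
-62 + B(r)*s(C(-4)) = -62 + (-26/3 - 4/3*(-6))*(6 + 2*(-4)/(1 - 4)) = -62 + (-26/3 + 8)*(6 + 2*(-4)/(-3)) = -62 - 2*(6 + 2*(-4)*(-⅓))/3 = -62 - 2*(6 + 8/3)/3 = -62 - ⅔*26/3 = -62 - 52/9 = -610/9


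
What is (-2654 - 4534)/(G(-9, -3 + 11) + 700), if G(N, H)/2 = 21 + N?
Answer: -1797/181 ≈ -9.9282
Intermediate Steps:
G(N, H) = 42 + 2*N (G(N, H) = 2*(21 + N) = 42 + 2*N)
(-2654 - 4534)/(G(-9, -3 + 11) + 700) = (-2654 - 4534)/((42 + 2*(-9)) + 700) = -7188/((42 - 18) + 700) = -7188/(24 + 700) = -7188/724 = -7188*1/724 = -1797/181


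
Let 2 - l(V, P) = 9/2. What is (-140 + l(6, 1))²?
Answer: 81225/4 ≈ 20306.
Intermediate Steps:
l(V, P) = -5/2 (l(V, P) = 2 - 9/2 = -5/2)
(-140 + l(6, 1))² = (-140 - 5/2)² = (-285/2)² = 81225/4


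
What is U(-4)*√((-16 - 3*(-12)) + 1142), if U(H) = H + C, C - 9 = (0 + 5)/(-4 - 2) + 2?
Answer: 37*√1162/6 ≈ 210.21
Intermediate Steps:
C = 61/6 (C = 9 + ((0 + 5)/(-4 - 2) + 2) = 9 + (5/(-6) + 2) = 9 + (5*(-⅙) + 2) = 9 + (-⅚ + 2) = 9 + 7/6 = 61/6 ≈ 10.167)
U(H) = 61/6 + H (U(H) = H + 61/6 = 61/6 + H)
U(-4)*√((-16 - 3*(-12)) + 1142) = (61/6 - 4)*√((-16 - 3*(-12)) + 1142) = 37*√((-16 + 36) + 1142)/6 = 37*√(20 + 1142)/6 = 37*√1162/6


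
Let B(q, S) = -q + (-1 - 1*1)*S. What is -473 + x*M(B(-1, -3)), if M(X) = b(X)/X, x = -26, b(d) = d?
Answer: -499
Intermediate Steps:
B(q, S) = -q - 2*S (B(q, S) = -q + (-1 - 1)*S = -q - 2*S)
M(X) = 1 (M(X) = X/X = 1)
-473 + x*M(B(-1, -3)) = -473 - 26*1 = -473 - 26 = -499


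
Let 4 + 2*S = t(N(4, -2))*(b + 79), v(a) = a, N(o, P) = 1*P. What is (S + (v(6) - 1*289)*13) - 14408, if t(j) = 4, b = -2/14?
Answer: -125519/7 ≈ -17931.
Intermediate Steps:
N(o, P) = P
b = -⅐ (b = -2*1/14 = -⅐ ≈ -0.14286)
S = 1090/7 (S = -2 + (4*(-⅐ + 79))/2 = -2 + (4*(552/7))/2 = -2 + (½)*(2208/7) = -2 + 1104/7 = 1090/7 ≈ 155.71)
(S + (v(6) - 1*289)*13) - 14408 = (1090/7 + (6 - 1*289)*13) - 14408 = (1090/7 + (6 - 289)*13) - 14408 = (1090/7 - 283*13) - 14408 = (1090/7 - 3679) - 14408 = -24663/7 - 14408 = -125519/7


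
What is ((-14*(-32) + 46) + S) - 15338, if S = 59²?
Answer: -11363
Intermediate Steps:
S = 3481
((-14*(-32) + 46) + S) - 15338 = ((-14*(-32) + 46) + 3481) - 15338 = ((448 + 46) + 3481) - 15338 = (494 + 3481) - 15338 = 3975 - 15338 = -11363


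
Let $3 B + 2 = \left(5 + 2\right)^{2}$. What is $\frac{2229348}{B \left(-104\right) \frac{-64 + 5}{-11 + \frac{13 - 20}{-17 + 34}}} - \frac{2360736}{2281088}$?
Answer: $- \frac{11606410844937}{43685187572} \approx -265.68$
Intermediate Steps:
$B = \frac{47}{3}$ ($B = - \frac{2}{3} + \frac{\left(5 + 2\right)^{2}}{3} = - \frac{2}{3} + \frac{7^{2}}{3} = - \frac{2}{3} + \frac{1}{3} \cdot 49 = - \frac{2}{3} + \frac{49}{3} = \frac{47}{3} \approx 15.667$)
$\frac{2229348}{B \left(-104\right) \frac{-64 + 5}{-11 + \frac{13 - 20}{-17 + 34}}} - \frac{2360736}{2281088} = \frac{2229348}{\frac{47}{3} \left(-104\right) \frac{-64 + 5}{-11 + \frac{13 - 20}{-17 + 34}}} - \frac{2360736}{2281088} = \frac{2229348}{\left(- \frac{4888}{3}\right) \left(- \frac{59}{-11 - \frac{7}{17}}\right)} - \frac{73773}{71284} = \frac{2229348}{\left(- \frac{4888}{3}\right) \left(- \frac{59}{- \frac{194}{17}}\right)} - \frac{73773}{71284} = \frac{2229348}{\left(- \frac{4888}{3}\right) \left(\left(-59\right) \left(- \frac{17}{194}\right)\right)} - \frac{73773}{71284} = \frac{2229348}{\left(- \frac{4888}{3}\right) \frac{1003}{194}} - \frac{73773}{71284} = \frac{2229348}{- \frac{2451332}{291}} - \frac{73773}{71284} = 2229348 \left(- \frac{291}{2451332}\right) - \frac{73773}{71284} = - \frac{162185067}{612833} - \frac{73773}{71284} = - \frac{11606410844937}{43685187572}$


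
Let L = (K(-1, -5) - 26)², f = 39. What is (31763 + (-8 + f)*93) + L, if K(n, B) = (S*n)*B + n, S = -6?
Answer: 37895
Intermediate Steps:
K(n, B) = n - 6*B*n (K(n, B) = (-6*n)*B + n = -6*B*n + n = n - 6*B*n)
L = 3249 (L = (-(1 - 6*(-5)) - 26)² = (-(1 + 30) - 26)² = (-1*31 - 26)² = (-31 - 26)² = (-57)² = 3249)
(31763 + (-8 + f)*93) + L = (31763 + (-8 + 39)*93) + 3249 = (31763 + 31*93) + 3249 = (31763 + 2883) + 3249 = 34646 + 3249 = 37895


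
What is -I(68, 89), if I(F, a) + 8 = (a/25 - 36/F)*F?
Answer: -4952/25 ≈ -198.08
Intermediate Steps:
I(F, a) = -8 + F*(-36/F + a/25) (I(F, a) = -8 + (a/25 - 36/F)*F = -8 + (-36/F + a/25)*F = -8 + F*(-36/F + a/25))
-I(68, 89) = -(-44 + (1/25)*68*89) = -(-44 + 6052/25) = -1*4952/25 = -4952/25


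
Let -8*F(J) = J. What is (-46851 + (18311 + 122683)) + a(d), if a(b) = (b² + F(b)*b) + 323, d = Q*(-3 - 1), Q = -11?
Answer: 96160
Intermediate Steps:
F(J) = -J/8
d = 44 (d = -11*(-3 - 1) = -11*(-4) = 44)
a(b) = 323 + 7*b²/8 (a(b) = (b² + (-b/8)*b) + 323 = (b² - b²/8) + 323 = 7*b²/8 + 323 = 323 + 7*b²/8)
(-46851 + (18311 + 122683)) + a(d) = (-46851 + (18311 + 122683)) + (323 + (7/8)*44²) = (-46851 + 140994) + (323 + (7/8)*1936) = 94143 + (323 + 1694) = 94143 + 2017 = 96160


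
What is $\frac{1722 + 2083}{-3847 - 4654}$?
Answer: $- \frac{3805}{8501} \approx -0.44759$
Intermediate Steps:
$\frac{1722 + 2083}{-3847 - 4654} = \frac{3805}{-8501} = 3805 \left(- \frac{1}{8501}\right) = - \frac{3805}{8501}$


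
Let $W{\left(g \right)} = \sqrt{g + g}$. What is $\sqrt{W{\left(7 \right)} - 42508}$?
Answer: $\sqrt{-42508 + \sqrt{14}} \approx 206.17 i$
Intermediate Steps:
$W{\left(g \right)} = \sqrt{2} \sqrt{g}$ ($W{\left(g \right)} = \sqrt{2 g} = \sqrt{2} \sqrt{g}$)
$\sqrt{W{\left(7 \right)} - 42508} = \sqrt{\sqrt{2} \sqrt{7} - 42508} = \sqrt{\sqrt{14} - 42508} = \sqrt{-42508 + \sqrt{14}}$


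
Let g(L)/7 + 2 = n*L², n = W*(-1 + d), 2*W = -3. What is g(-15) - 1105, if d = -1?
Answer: 3606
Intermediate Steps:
W = -3/2 (W = (½)*(-3) = -3/2 ≈ -1.5000)
n = 3 (n = -3*(-1 - 1)/2 = -3/2*(-2) = 3)
g(L) = -14 + 21*L² (g(L) = -14 + 7*(3*L²) = -14 + 21*L²)
g(-15) - 1105 = (-14 + 21*(-15)²) - 1105 = (-14 + 21*225) - 1105 = (-14 + 4725) - 1105 = 4711 - 1105 = 3606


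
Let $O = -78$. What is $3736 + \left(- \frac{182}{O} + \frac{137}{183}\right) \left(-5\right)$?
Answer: $\frac{226956}{61} \approx 3720.6$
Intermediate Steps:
$3736 + \left(- \frac{182}{O} + \frac{137}{183}\right) \left(-5\right) = 3736 + \left(- \frac{182}{-78} + \frac{137}{183}\right) \left(-5\right) = 3736 + \left(\left(-182\right) \left(- \frac{1}{78}\right) + 137 \cdot \frac{1}{183}\right) \left(-5\right) = 3736 + \left(\frac{7}{3} + \frac{137}{183}\right) \left(-5\right) = 3736 + \frac{188}{61} \left(-5\right) = 3736 - \frac{940}{61} = \frac{226956}{61}$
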